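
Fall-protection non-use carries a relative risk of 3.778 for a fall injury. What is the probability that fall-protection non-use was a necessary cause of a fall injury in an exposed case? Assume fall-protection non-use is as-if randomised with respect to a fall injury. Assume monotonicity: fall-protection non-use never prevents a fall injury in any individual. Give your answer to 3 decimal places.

PN ≈ 0.735

Under exogeneity and monotonicity, PN = (RR − 1) / RR = 1 − 1/RR.
PN = (3.778 − 1) / 3.778 = 2.778 / 3.778 ≈ 0.7353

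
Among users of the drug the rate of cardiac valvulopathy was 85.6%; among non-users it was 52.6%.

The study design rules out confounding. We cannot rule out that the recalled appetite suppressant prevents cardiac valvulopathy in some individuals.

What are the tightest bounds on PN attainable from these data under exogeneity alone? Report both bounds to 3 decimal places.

p₁ = 0.856, p₀ = 0.526.
Under exogeneity alone the bounds on PN are max{0,(p₁−p₀)/p₁} ≤ PN ≤ min{1,(1−p₀)/p₁}.
  lower = (p₁ − p₀)/p₁ = 0.33 / 0.856 ≈ 0.3855
  upper = min{1, (1 − p₀)/p₁} = 0.474 / 0.856 ≈ 0.5537

0.386 ≤ PN ≤ 0.554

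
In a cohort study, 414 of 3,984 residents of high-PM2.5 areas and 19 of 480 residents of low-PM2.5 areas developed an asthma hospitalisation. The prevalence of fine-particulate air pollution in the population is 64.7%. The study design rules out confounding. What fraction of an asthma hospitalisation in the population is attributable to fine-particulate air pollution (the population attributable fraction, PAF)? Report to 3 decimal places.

PAF ≈ 0.513

p₁ = P(outcome | exposed) = 414/3984 = 0.10392
p₀ = P(outcome | unexposed) = 19/480 = 0.039583
Overall risk P(Y=1) = π·p₁ + (1−π)·p₀ = 0.647×0.10392 + 0.353×0.039583 = 0.081206.
Under exogeneity, PAF = [P(Y=1) − p₀] / P(Y=1).
PAF = (0.081206 − 0.039583) / 0.081206 ≈ 0.5126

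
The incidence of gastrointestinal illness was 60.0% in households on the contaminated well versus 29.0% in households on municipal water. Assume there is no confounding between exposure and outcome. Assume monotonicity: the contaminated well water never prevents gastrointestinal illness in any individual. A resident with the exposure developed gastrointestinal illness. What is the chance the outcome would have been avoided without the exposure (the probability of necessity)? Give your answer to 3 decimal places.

p₁ = 0.6, p₀ = 0.29.
Under exogeneity and monotonicity, PN = (p₁ − p₀) / p₁.
PN = (0.6 − 0.29) / 0.6 = 0.31 / 0.6 ≈ 0.5167

PN ≈ 0.517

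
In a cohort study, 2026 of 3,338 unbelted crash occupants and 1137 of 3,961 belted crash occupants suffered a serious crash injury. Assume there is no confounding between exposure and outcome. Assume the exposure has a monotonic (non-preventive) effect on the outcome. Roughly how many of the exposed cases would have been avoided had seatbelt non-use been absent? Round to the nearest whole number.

about 1068 cases

p₁ = P(outcome | exposed) = 2026/3338 = 0.60695
p₀ = P(outcome | unexposed) = 1137/3961 = 0.28705
PN = (p₁ − p₀)/p₁ = (0.60695 − 0.28705) / 0.60695 ≈ 0.52706.
Attributable cases ≈ PN × (exposed cases) = 0.52706 × 2026 ≈ 1067.83.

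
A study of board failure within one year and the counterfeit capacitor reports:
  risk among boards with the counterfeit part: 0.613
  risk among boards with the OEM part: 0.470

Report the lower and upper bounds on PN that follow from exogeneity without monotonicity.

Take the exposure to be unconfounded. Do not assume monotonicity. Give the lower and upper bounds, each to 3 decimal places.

Let p₁ = 0.613, p₀ = 0.47.
Under exogeneity alone the bounds on PN are max{0,(p₁−p₀)/p₁} ≤ PN ≤ min{1,(1−p₀)/p₁}.
  lower = (p₁ − p₀)/p₁ = 0.143 / 0.613 ≈ 0.2333
  upper = min{1, (1 − p₀)/p₁} = 0.53 / 0.613 ≈ 0.8646

0.233 ≤ PN ≤ 0.865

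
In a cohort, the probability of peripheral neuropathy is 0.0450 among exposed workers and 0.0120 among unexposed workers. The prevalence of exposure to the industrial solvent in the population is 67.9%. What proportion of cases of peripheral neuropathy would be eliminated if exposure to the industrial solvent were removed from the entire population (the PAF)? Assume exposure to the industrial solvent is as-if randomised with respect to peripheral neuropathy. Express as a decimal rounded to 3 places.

Let p₁ = 0.045, p₀ = 0.012.
Overall risk P(Y=1) = π·p₁ + (1−π)·p₀ = 0.679×0.045 + 0.321×0.012 = 0.034407.
Under exogeneity, PAF = [P(Y=1) − p₀] / P(Y=1).
PAF = (0.034407 − 0.012) / 0.034407 ≈ 0.6512

PAF ≈ 0.651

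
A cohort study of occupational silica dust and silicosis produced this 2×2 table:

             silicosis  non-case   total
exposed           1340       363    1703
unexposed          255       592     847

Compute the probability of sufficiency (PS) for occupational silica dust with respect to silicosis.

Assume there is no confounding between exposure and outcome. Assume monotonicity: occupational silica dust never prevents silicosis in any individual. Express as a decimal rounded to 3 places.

PS ≈ 0.695

p₁ = P(outcome | exposed) = 1340/1703 = 0.78685
p₀ = P(outcome | unexposed) = 255/847 = 0.30106
Under exogeneity and monotonicity, PS = (p₁ − p₀)/(1 − p₀).
PS = (0.78685 − 0.30106) / 0.69894 ≈ 0.6950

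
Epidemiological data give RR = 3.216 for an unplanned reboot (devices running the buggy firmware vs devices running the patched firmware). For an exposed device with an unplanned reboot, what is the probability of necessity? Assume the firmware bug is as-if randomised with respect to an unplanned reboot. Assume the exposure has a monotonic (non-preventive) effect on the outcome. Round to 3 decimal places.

PN ≈ 0.689

Under exogeneity and monotonicity, PN = (RR − 1) / RR = 1 − 1/RR.
PN = (3.216 − 1) / 3.216 = 2.216 / 3.216 ≈ 0.6891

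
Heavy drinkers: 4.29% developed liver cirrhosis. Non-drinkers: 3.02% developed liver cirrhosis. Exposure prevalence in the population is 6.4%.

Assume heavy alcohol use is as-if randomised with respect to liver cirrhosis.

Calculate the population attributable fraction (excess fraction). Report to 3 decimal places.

p₁ = 0.0429, p₀ = 0.0302.
Overall risk P(Y=1) = π·p₁ + (1−π)·p₀ = 0.064×0.0429 + 0.936×0.0302 = 0.031013.
Under exogeneity, PAF = [P(Y=1) − p₀] / P(Y=1).
PAF = (0.031013 − 0.0302) / 0.031013 ≈ 0.0262

PAF ≈ 0.026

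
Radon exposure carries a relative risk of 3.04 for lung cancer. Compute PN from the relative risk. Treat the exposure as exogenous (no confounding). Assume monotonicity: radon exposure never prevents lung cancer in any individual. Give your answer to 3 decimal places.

PN ≈ 0.671

Under exogeneity and monotonicity, PN = (RR − 1) / RR = 1 − 1/RR.
PN = (3.04 − 1) / 3.04 = 2.04 / 3.04 ≈ 0.6711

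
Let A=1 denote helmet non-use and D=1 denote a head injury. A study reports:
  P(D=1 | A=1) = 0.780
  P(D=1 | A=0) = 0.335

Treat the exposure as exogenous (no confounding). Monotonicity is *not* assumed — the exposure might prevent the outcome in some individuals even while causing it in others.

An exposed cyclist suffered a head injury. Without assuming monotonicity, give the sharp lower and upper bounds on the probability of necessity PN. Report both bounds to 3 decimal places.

0.571 ≤ PN ≤ 0.853

Let p₁ = 0.78, p₀ = 0.335.
Under exogeneity alone the bounds on PN are max{0,(p₁−p₀)/p₁} ≤ PN ≤ min{1,(1−p₀)/p₁}.
  lower = (p₁ − p₀)/p₁ = 0.445 / 0.78 ≈ 0.5705
  upper = min{1, (1 − p₀)/p₁} = 0.665 / 0.78 ≈ 0.8526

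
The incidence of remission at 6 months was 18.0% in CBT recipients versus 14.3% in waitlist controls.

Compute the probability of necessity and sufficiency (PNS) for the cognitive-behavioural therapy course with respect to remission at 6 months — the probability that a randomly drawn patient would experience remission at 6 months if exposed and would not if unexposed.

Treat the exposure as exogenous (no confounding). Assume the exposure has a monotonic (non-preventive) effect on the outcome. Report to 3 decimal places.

PNS ≈ 0.037

p₁ = 0.18, p₀ = 0.143.
Under exogeneity and monotonicity, PNS = p₁ − p₀.
PNS = 0.18 − 0.143 = 0.037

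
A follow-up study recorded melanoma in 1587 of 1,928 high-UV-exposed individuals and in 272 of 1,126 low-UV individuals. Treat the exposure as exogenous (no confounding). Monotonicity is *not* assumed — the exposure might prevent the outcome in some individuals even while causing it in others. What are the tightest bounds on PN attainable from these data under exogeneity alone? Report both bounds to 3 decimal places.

p₁ = P(outcome | exposed) = 1587/1928 = 0.82313
p₀ = P(outcome | unexposed) = 272/1126 = 0.24156
Under exogeneity alone the bounds on PN are max{0,(p₁−p₀)/p₁} ≤ PN ≤ min{1,(1−p₀)/p₁}.
  lower = (p₁ − p₀)/p₁ = 0.58157 / 0.82313 ≈ 0.7065
  upper = min{1, (1 − p₀)/p₁} = 0.75844 / 0.82313 ≈ 0.9214

0.707 ≤ PN ≤ 0.921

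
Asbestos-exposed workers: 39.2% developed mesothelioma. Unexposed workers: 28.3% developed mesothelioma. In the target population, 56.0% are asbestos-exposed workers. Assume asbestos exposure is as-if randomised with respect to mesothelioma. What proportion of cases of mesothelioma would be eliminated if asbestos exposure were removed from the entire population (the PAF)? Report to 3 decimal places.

PAF ≈ 0.177

p₁ = 0.392, p₀ = 0.283.
Overall risk P(Y=1) = π·p₁ + (1−π)·p₀ = 0.56×0.392 + 0.44×0.283 = 0.34404.
Under exogeneity, PAF = [P(Y=1) − p₀] / P(Y=1).
PAF = (0.34404 − 0.283) / 0.34404 ≈ 0.1774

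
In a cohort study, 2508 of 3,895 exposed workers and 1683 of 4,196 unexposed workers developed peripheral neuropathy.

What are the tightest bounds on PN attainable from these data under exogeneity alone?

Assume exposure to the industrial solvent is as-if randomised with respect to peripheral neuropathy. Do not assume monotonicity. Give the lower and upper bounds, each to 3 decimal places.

p₁ = P(outcome | exposed) = 2508/3895 = 0.6439
p₀ = P(outcome | unexposed) = 1683/4196 = 0.4011
Under exogeneity alone the bounds on PN are max{0,(p₁−p₀)/p₁} ≤ PN ≤ min{1,(1−p₀)/p₁}.
  lower = (p₁ − p₀)/p₁ = 0.24281 / 0.6439 ≈ 0.3771
  upper = min{1, (1 − p₀)/p₁} = 0.5989 / 0.6439 ≈ 0.9301

0.377 ≤ PN ≤ 0.930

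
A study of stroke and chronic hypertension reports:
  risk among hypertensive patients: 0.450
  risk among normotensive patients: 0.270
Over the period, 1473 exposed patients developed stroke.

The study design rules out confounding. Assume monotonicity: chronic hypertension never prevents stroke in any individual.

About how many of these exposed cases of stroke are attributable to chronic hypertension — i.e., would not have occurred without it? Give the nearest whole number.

about 589 cases

Let p₁ = 0.45, p₀ = 0.27.
PN = (p₁ − p₀)/p₁ = (0.45 − 0.27) / 0.45 ≈ 0.40000.
Attributable cases ≈ PN × (exposed cases) = 0.40000 × 1473 ≈ 589.20.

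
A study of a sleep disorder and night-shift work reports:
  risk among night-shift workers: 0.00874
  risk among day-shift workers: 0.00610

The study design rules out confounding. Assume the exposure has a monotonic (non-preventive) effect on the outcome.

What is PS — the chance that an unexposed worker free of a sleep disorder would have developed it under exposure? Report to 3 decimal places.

PS ≈ 0.003

Let p₁ = 0.00874, p₀ = 0.0061.
Under exogeneity and monotonicity, PS = (p₁ − p₀) / (1 − p₀).
PS = (0.00874 − 0.0061) / (1 − 0.0061) = 0.00264 / 0.9939 ≈ 0.0027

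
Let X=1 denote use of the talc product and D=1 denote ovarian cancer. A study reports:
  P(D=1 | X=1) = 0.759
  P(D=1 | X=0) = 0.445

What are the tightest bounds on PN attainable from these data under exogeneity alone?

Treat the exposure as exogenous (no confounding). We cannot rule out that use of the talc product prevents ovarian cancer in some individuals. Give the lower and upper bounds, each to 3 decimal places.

0.414 ≤ PN ≤ 0.731

Let p₁ = 0.759, p₀ = 0.445.
Under exogeneity alone the bounds on PN are max{0,(p₁−p₀)/p₁} ≤ PN ≤ min{1,(1−p₀)/p₁}.
  lower = (p₁ − p₀)/p₁ = 0.314 / 0.759 ≈ 0.4137
  upper = min{1, (1 − p₀)/p₁} = 0.555 / 0.759 ≈ 0.7312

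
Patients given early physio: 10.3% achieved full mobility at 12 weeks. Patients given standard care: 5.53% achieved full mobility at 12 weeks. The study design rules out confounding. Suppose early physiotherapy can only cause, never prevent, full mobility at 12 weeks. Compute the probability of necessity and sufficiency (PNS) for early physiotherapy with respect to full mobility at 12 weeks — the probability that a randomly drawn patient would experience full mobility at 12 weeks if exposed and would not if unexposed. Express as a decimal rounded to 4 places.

p₁ = 0.103, p₀ = 0.0553.
Under exogeneity and monotonicity, PNS = p₁ − p₀.
PNS = 0.103 − 0.0553 = 0.0477

PNS ≈ 0.0477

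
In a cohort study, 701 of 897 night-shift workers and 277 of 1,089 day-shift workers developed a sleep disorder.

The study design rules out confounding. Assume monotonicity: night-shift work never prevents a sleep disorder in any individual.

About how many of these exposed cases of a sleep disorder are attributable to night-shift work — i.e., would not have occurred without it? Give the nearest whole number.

about 473 cases

p₁ = P(outcome | exposed) = 701/897 = 0.78149
p₀ = P(outcome | unexposed) = 277/1089 = 0.25436
PN = (p₁ − p₀)/p₁ = (0.78149 − 0.25436) / 0.78149 ≈ 0.67452.
Attributable cases ≈ PN × (exposed cases) = 0.67452 × 701 ≈ 472.84.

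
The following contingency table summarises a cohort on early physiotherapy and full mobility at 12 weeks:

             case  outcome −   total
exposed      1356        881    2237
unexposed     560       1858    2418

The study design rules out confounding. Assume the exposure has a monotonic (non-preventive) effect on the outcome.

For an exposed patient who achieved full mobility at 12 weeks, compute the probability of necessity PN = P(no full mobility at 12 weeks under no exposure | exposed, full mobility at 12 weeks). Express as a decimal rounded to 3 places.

p₁ = P(outcome | exposed) = 1356/2237 = 0.60617
p₀ = P(outcome | unexposed) = 560/2418 = 0.2316
Under exogeneity and monotonicity, PN = (p₁ − p₀)/p₁.
PN = (0.60617 − 0.2316) / 0.60617 ≈ 0.6179

PN ≈ 0.618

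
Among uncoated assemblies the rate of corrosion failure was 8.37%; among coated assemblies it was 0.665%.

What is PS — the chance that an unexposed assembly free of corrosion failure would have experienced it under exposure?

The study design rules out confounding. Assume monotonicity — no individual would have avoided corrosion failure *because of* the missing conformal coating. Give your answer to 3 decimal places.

PS ≈ 0.078

p₁ = 0.0837, p₀ = 0.00665.
Under exogeneity and monotonicity, PS = (p₁ − p₀) / (1 − p₀).
PS = (0.0837 − 0.00665) / (1 − 0.00665) = 0.07705 / 0.99335 ≈ 0.0776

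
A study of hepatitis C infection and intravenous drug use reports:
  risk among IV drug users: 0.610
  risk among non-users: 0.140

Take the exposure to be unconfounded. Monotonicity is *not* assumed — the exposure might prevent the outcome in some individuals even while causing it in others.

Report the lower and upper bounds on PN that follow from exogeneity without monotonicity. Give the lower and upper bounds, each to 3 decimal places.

Let p₁ = 0.61, p₀ = 0.14.
Under exogeneity alone the bounds on PN are max{0,(p₁−p₀)/p₁} ≤ PN ≤ min{1,(1−p₀)/p₁}.
  lower = (p₁ − p₀)/p₁ = 0.47 / 0.61 ≈ 0.7705
  upper = min{1, (1 − p₀)/p₁} = 0.86 / 0.61 ≈ 1.4098 → capped at 1

0.770 ≤ PN ≤ 1.000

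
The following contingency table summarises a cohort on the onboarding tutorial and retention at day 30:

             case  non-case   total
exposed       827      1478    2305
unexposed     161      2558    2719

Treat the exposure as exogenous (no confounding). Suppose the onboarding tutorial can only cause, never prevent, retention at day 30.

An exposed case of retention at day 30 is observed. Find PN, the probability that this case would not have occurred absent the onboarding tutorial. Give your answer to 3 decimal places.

p₁ = P(outcome | exposed) = 827/2305 = 0.35879
p₀ = P(outcome | unexposed) = 161/2719 = 0.059213
Under exogeneity and monotonicity, PN = (p₁ − p₀) / p₁.
PN = (0.35879 − 0.059213) / 0.35879 = 0.29957 / 0.35879 ≈ 0.8350

PN ≈ 0.835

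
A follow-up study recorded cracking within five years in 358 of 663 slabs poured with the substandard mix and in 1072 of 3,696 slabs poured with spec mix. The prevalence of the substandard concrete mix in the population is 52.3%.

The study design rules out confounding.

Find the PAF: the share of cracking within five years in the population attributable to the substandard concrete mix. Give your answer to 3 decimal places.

PAF ≈ 0.311

p₁ = P(outcome | exposed) = 358/663 = 0.53997
p₀ = P(outcome | unexposed) = 1072/3696 = 0.29004
Overall risk P(Y=1) = π·p₁ + (1−π)·p₀ = 0.523×0.53997 + 0.477×0.29004 = 0.42075.
Under exogeneity, PAF = [P(Y=1) − p₀] / P(Y=1).
PAF = (0.42075 − 0.29004) / 0.42075 ≈ 0.3107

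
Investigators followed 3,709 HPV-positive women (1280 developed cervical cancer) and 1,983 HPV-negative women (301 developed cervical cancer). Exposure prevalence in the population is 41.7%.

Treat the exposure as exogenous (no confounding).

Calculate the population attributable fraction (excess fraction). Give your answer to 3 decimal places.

PAF ≈ 0.347

p₁ = P(outcome | exposed) = 1280/3709 = 0.34511
p₀ = P(outcome | unexposed) = 301/1983 = 0.15179
Overall risk P(Y=1) = π·p₁ + (1−π)·p₀ = 0.417×0.34511 + 0.583×0.15179 = 0.2324.
Under exogeneity, PAF = [P(Y=1) − p₀] / P(Y=1).
PAF = (0.2324 − 0.15179) / 0.2324 ≈ 0.3469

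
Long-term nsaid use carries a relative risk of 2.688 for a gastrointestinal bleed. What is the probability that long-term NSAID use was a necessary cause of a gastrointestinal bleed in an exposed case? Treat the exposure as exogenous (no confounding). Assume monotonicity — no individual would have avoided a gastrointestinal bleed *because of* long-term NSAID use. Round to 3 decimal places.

PN ≈ 0.628

Under exogeneity and monotonicity, PN = (RR − 1) / RR = 1 − 1/RR.
PN = (2.688 − 1) / 2.688 = 1.688 / 2.688 ≈ 0.6280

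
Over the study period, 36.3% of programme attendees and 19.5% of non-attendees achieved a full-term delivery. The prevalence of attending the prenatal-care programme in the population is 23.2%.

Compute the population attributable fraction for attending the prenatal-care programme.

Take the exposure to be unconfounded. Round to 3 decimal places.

p₁ = 0.363, p₀ = 0.195.
Overall risk P(Y=1) = π·p₁ + (1−π)·p₀ = 0.232×0.363 + 0.768×0.195 = 0.23398.
Under exogeneity, PAF = [P(Y=1) − p₀] / P(Y=1).
PAF = (0.23398 − 0.195) / 0.23398 ≈ 0.1666

PAF ≈ 0.167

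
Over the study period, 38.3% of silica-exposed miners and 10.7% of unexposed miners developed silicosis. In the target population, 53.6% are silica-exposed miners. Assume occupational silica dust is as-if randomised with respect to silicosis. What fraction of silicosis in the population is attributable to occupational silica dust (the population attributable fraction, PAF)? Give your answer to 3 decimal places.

p₁ = 0.383, p₀ = 0.107.
Overall risk P(Y=1) = π·p₁ + (1−π)·p₀ = 0.536×0.383 + 0.464×0.107 = 0.25494.
Under exogeneity, PAF = [P(Y=1) − p₀] / P(Y=1).
PAF = (0.25494 − 0.107) / 0.25494 ≈ 0.5803

PAF ≈ 0.580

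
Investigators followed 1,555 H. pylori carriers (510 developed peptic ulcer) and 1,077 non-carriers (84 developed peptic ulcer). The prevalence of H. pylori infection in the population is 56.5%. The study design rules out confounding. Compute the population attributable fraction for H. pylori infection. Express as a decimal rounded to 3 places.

PAF ≈ 0.644

p₁ = P(outcome | exposed) = 510/1555 = 0.32797
p₀ = P(outcome | unexposed) = 84/1077 = 0.077994
Overall risk P(Y=1) = π·p₁ + (1−π)·p₀ = 0.565×0.32797 + 0.435×0.077994 = 0.21923.
Under exogeneity, PAF = [P(Y=1) − p₀] / P(Y=1).
PAF = (0.21923 − 0.077994) / 0.21923 ≈ 0.6442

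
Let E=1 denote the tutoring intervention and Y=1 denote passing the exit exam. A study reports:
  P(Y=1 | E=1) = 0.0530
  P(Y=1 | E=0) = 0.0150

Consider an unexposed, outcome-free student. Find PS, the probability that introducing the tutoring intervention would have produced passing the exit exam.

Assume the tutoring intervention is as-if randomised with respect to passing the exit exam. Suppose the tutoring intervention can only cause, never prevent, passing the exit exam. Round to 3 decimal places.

Let p₁ = 0.053, p₀ = 0.015.
Under exogeneity and monotonicity, PS = (p₁ − p₀) / (1 − p₀).
PS = (0.053 − 0.015) / (1 − 0.015) = 0.038 / 0.985 ≈ 0.0386

PS ≈ 0.039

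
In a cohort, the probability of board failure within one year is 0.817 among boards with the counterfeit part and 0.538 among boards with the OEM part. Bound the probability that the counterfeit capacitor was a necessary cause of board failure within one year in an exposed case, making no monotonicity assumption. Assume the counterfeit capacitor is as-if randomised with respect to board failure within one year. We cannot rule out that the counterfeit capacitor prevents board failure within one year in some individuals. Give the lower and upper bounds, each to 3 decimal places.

Let p₁ = 0.817, p₀ = 0.538.
Under exogeneity alone the bounds on PN are max{0,(p₁−p₀)/p₁} ≤ PN ≤ min{1,(1−p₀)/p₁}.
  lower = (p₁ − p₀)/p₁ = 0.279 / 0.817 ≈ 0.3415
  upper = min{1, (1 − p₀)/p₁} = 0.462 / 0.817 ≈ 0.5655

0.341 ≤ PN ≤ 0.565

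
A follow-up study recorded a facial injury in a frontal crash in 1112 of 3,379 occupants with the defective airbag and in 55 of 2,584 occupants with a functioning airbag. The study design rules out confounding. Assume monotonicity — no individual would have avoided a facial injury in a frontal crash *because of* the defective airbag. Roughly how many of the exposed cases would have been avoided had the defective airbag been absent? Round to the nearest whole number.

about 1040 cases

p₁ = P(outcome | exposed) = 1112/3379 = 0.32909
p₀ = P(outcome | unexposed) = 55/2584 = 0.021285
PN = (p₁ − p₀)/p₁ = (0.32909 − 0.021285) / 0.32909 ≈ 0.93532.
Attributable cases ≈ PN × (exposed cases) = 0.93532 × 1112 ≈ 1040.08.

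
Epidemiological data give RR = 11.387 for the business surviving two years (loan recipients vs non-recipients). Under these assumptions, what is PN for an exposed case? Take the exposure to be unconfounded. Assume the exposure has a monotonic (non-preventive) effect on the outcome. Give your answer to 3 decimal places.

Under exogeneity and monotonicity, PN = (RR − 1) / RR = 1 − 1/RR.
PN = (11.387 − 1) / 11.387 = 10.39 / 11.387 ≈ 0.9122

PN ≈ 0.912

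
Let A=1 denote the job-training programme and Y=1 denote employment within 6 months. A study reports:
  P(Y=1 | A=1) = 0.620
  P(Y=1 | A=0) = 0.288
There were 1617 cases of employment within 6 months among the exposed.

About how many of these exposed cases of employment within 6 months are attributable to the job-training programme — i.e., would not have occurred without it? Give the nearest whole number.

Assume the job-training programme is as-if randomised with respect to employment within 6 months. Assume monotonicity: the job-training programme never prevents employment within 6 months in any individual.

Let p₁ = 0.62, p₀ = 0.288.
PN = (p₁ − p₀)/p₁ = (0.62 − 0.288) / 0.62 ≈ 0.53548.
Attributable cases ≈ PN × (exposed cases) = 0.53548 × 1617 ≈ 865.88.

about 866 cases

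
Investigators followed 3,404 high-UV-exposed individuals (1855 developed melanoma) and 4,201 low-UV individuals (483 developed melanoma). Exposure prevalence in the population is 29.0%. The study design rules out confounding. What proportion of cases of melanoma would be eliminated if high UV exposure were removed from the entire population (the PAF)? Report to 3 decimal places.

PAF ≈ 0.520

p₁ = P(outcome | exposed) = 1855/3404 = 0.54495
p₀ = P(outcome | unexposed) = 483/4201 = 0.11497
Overall risk P(Y=1) = π·p₁ + (1−π)·p₀ = 0.29×0.54495 + 0.71×0.11497 = 0.23967.
Under exogeneity, PAF = [P(Y=1) − p₀] / P(Y=1).
PAF = (0.23967 − 0.11497) / 0.23967 ≈ 0.5203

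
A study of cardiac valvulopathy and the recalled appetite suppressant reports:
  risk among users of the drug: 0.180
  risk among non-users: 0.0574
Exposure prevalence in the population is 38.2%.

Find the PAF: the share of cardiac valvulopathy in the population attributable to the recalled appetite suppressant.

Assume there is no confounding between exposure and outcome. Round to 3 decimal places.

PAF ≈ 0.449

Let p₁ = 0.18, p₀ = 0.0574.
Overall risk P(Y=1) = π·p₁ + (1−π)·p₀ = 0.382×0.18 + 0.618×0.0574 = 0.10423.
Under exogeneity, PAF = [P(Y=1) − p₀] / P(Y=1).
PAF = (0.10423 − 0.0574) / 0.10423 ≈ 0.4493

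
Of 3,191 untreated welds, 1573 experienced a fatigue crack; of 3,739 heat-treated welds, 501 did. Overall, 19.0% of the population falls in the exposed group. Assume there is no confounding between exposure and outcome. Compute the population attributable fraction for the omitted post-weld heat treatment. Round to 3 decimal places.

p₁ = P(outcome | exposed) = 1573/3191 = 0.49295
p₀ = P(outcome | unexposed) = 501/3739 = 0.13399
Overall risk P(Y=1) = π·p₁ + (1−π)·p₀ = 0.19×0.49295 + 0.81×0.13399 = 0.20219.
Under exogeneity, PAF = [P(Y=1) − p₀] / P(Y=1).
PAF = (0.20219 − 0.13399) / 0.20219 ≈ 0.3373

PAF ≈ 0.337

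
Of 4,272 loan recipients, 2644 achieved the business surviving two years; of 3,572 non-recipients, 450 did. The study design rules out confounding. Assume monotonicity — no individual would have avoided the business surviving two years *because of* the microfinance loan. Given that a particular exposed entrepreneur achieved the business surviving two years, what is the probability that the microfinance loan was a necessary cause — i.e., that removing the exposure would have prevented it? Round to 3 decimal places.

PN ≈ 0.796

p₁ = P(outcome | exposed) = 2644/4272 = 0.61891
p₀ = P(outcome | unexposed) = 450/3572 = 0.12598
Under exogeneity and monotonicity, PN = (p₁ − p₀) / p₁.
PN = (0.61891 − 0.12598) / 0.61891 = 0.49293 / 0.61891 ≈ 0.7965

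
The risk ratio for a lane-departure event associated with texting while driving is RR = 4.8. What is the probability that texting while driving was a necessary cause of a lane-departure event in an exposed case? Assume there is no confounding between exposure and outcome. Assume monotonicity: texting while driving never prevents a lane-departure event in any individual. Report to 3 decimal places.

Under exogeneity and monotonicity, PN = (RR − 1) / RR = 1 − 1/RR.
PN = (4.8 − 1) / 4.8 = 3.8 / 4.8 ≈ 0.7917

PN ≈ 0.792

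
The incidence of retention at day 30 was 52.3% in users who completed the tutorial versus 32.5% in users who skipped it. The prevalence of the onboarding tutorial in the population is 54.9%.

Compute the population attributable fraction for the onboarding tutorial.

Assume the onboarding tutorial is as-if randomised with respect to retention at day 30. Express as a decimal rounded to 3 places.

PAF ≈ 0.251

p₁ = 0.523, p₀ = 0.325.
Overall risk P(Y=1) = π·p₁ + (1−π)·p₀ = 0.549×0.523 + 0.451×0.325 = 0.4337.
Under exogeneity, PAF = [P(Y=1) − p₀] / P(Y=1).
PAF = (0.4337 − 0.325) / 0.4337 ≈ 0.2506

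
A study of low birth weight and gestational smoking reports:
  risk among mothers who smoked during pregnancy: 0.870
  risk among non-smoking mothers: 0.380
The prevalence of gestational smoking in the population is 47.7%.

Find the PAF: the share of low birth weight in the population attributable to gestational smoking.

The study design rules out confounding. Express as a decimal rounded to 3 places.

Let p₁ = 0.87, p₀ = 0.38.
Overall risk P(Y=1) = π·p₁ + (1−π)·p₀ = 0.477×0.87 + 0.523×0.38 = 0.61373.
Under exogeneity, PAF = [P(Y=1) − p₀] / P(Y=1).
PAF = (0.61373 − 0.38) / 0.61373 ≈ 0.3808

PAF ≈ 0.381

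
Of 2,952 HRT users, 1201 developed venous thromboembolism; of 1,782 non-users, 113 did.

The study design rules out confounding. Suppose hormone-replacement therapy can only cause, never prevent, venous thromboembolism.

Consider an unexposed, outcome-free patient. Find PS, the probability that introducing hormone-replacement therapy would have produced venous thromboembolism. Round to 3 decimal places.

p₁ = P(outcome | exposed) = 1201/2952 = 0.40684
p₀ = P(outcome | unexposed) = 113/1782 = 0.063412
Under exogeneity and monotonicity, PS = (p₁ − p₀) / (1 − p₀).
PS = (0.40684 − 0.063412) / (1 − 0.063412) = 0.34343 / 0.93659 ≈ 0.3667

PS ≈ 0.367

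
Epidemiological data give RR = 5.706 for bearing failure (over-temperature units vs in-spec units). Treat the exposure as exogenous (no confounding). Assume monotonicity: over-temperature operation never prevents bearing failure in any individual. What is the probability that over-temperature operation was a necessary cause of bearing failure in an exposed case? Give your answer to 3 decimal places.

PN ≈ 0.825

Under exogeneity and monotonicity, PN = (RR − 1) / RR = 1 − 1/RR.
PN = (5.706 − 1) / 5.706 = 4.706 / 5.706 ≈ 0.8247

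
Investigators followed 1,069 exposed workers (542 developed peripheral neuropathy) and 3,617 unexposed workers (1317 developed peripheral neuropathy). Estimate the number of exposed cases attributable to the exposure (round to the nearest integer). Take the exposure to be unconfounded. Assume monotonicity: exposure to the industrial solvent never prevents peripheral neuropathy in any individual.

p₁ = P(outcome | exposed) = 542/1069 = 0.50702
p₀ = P(outcome | unexposed) = 1317/3617 = 0.36411
PN = (p₁ − p₀)/p₁ = (0.50702 − 0.36411) / 0.50702 ≈ 0.28185.
Attributable cases ≈ PN × (exposed cases) = 0.28185 × 542 ≈ 152.76.

about 153 cases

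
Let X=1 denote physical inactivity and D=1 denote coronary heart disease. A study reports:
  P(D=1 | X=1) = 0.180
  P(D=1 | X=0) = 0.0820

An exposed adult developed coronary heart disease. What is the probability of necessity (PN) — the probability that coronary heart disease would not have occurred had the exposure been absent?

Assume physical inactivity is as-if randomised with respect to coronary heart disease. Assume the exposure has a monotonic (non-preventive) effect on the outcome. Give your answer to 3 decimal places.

Let p₁ = 0.18, p₀ = 0.082.
Under exogeneity and monotonicity, PN = (p₁ − p₀) / p₁.
PN = (0.18 − 0.082) / 0.18 = 0.098 / 0.18 ≈ 0.5444

PN ≈ 0.544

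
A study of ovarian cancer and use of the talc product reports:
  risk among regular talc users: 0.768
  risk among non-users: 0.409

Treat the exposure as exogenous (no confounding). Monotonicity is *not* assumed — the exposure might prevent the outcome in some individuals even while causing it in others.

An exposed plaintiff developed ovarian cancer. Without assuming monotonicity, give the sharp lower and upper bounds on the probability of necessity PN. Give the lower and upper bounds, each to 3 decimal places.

0.467 ≤ PN ≤ 0.770

Let p₁ = 0.768, p₀ = 0.409.
Under exogeneity alone the bounds on PN are max{0,(p₁−p₀)/p₁} ≤ PN ≤ min{1,(1−p₀)/p₁}.
  lower = (p₁ − p₀)/p₁ = 0.359 / 0.768 ≈ 0.4674
  upper = min{1, (1 − p₀)/p₁} = 0.591 / 0.768 ≈ 0.7695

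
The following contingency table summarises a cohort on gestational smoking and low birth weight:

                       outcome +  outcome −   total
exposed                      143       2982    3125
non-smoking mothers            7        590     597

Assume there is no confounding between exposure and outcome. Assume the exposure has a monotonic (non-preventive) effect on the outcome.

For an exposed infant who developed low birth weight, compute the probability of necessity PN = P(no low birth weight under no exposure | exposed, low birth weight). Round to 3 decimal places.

PN ≈ 0.744

p₁ = P(outcome | exposed) = 143/3125 = 0.04576
p₀ = P(outcome | unexposed) = 7/597 = 0.011725
Under exogeneity and monotonicity, PN = (p₁ − p₀)/p₁.
PN = (0.04576 − 0.011725) / 0.04576 ≈ 0.7438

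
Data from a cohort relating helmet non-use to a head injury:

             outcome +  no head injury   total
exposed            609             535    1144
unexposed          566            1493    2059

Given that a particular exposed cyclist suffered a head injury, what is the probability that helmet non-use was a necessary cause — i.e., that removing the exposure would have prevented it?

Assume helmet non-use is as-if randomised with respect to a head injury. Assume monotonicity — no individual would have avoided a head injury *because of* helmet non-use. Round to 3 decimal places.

p₁ = P(outcome | exposed) = 609/1144 = 0.53234
p₀ = P(outcome | unexposed) = 566/2059 = 0.27489
Under exogeneity and monotonicity, PN = (p₁ − p₀)/p₁.
PN = (0.53234 − 0.27489) / 0.53234 ≈ 0.4836

PN ≈ 0.484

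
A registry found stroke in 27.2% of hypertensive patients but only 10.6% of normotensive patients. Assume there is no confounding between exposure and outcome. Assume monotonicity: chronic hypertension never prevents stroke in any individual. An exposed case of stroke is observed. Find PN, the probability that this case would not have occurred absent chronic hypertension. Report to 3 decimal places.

p₁ = 0.272, p₀ = 0.106.
Under exogeneity and monotonicity, PN = (p₁ − p₀) / p₁.
PN = (0.272 − 0.106) / 0.272 = 0.166 / 0.272 ≈ 0.6103

PN ≈ 0.610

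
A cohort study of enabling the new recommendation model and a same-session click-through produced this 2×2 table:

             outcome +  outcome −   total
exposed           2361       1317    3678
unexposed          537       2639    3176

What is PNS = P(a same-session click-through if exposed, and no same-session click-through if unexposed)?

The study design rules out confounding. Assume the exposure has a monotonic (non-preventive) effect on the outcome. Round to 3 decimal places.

p₁ = P(outcome | exposed) = 2361/3678 = 0.64192
p₀ = P(outcome | unexposed) = 537/3176 = 0.16908
Under exogeneity and monotonicity, PNS = p₁ − p₀.
PNS = 0.64192 − 0.16908 = 0.47284

PNS ≈ 0.473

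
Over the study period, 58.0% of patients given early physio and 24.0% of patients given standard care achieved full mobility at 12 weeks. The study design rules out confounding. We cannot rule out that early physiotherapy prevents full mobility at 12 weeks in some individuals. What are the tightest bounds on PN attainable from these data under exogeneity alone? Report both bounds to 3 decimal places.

p₁ = 0.58, p₀ = 0.24.
Under exogeneity alone the bounds on PN are max{0,(p₁−p₀)/p₁} ≤ PN ≤ min{1,(1−p₀)/p₁}.
  lower = (p₁ − p₀)/p₁ = 0.34 / 0.58 ≈ 0.5862
  upper = min{1, (1 − p₀)/p₁} = 0.76 / 0.58 ≈ 1.3103 → capped at 1

0.586 ≤ PN ≤ 1.000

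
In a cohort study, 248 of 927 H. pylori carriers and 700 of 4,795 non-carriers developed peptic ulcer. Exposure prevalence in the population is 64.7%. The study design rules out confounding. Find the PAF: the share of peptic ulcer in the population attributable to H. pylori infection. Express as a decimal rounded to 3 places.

p₁ = P(outcome | exposed) = 248/927 = 0.26753
p₀ = P(outcome | unexposed) = 700/4795 = 0.14599
Overall risk P(Y=1) = π·p₁ + (1−π)·p₀ = 0.647×0.26753 + 0.353×0.14599 = 0.22462.
Under exogeneity, PAF = [P(Y=1) − p₀] / P(Y=1).
PAF = (0.22462 − 0.14599) / 0.22462 ≈ 0.3501

PAF ≈ 0.350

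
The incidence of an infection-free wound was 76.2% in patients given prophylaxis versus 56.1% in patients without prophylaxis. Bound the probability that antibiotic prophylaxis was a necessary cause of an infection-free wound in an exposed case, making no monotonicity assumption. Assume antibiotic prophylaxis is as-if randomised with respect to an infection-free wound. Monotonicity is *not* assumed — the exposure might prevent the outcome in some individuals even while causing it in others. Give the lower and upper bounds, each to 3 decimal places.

p₁ = 0.762, p₀ = 0.561.
Under exogeneity alone the bounds on PN are max{0,(p₁−p₀)/p₁} ≤ PN ≤ min{1,(1−p₀)/p₁}.
  lower = (p₁ − p₀)/p₁ = 0.201 / 0.762 ≈ 0.2638
  upper = min{1, (1 − p₀)/p₁} = 0.439 / 0.762 ≈ 0.5761

0.264 ≤ PN ≤ 0.576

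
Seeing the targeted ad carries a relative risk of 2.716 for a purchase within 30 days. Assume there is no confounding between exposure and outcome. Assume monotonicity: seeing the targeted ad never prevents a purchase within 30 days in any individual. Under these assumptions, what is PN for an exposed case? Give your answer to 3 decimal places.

Under exogeneity and monotonicity, PN = (RR − 1) / RR = 1 − 1/RR.
PN = (2.716 − 1) / 2.716 = 1.716 / 2.716 ≈ 0.6318

PN ≈ 0.632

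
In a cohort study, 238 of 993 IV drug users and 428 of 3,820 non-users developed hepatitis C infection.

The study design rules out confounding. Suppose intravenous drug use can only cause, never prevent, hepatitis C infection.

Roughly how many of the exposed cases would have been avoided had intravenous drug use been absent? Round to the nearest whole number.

p₁ = P(outcome | exposed) = 238/993 = 0.23968
p₀ = P(outcome | unexposed) = 428/3820 = 0.11204
PN = (p₁ − p₀)/p₁ = (0.23968 − 0.11204) / 0.23968 ≈ 0.53253.
Attributable cases ≈ PN × (exposed cases) = 0.53253 × 238 ≈ 126.74.

about 127 cases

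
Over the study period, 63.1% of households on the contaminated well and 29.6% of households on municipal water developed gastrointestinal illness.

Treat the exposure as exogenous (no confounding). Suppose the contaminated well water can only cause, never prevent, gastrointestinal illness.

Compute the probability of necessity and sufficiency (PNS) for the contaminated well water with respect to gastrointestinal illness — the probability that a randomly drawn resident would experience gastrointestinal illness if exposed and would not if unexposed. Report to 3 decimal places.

PNS ≈ 0.335

p₁ = 0.631, p₀ = 0.296.
Under exogeneity and monotonicity, PNS = p₁ − p₀.
PNS = 0.631 − 0.296 = 0.335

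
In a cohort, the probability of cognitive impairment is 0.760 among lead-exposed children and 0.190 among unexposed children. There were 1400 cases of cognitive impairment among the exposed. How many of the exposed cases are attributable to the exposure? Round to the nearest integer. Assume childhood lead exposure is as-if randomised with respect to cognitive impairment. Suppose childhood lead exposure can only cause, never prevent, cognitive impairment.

about 1050 cases

Let p₁ = 0.76, p₀ = 0.19.
PN = (p₁ − p₀)/p₁ = (0.76 − 0.19) / 0.76 ≈ 0.75000.
Attributable cases ≈ PN × (exposed cases) = 0.75000 × 1400 ≈ 1050.00.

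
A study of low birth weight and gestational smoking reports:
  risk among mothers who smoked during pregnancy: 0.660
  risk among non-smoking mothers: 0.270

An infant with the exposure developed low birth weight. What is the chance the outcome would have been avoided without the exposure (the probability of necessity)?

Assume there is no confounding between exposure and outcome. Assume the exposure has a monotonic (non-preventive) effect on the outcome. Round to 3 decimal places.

PN ≈ 0.591

Let p₁ = 0.66, p₀ = 0.27.
Under exogeneity and monotonicity, PN = (p₁ − p₀) / p₁.
PN = (0.66 − 0.27) / 0.66 = 0.39 / 0.66 ≈ 0.5909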